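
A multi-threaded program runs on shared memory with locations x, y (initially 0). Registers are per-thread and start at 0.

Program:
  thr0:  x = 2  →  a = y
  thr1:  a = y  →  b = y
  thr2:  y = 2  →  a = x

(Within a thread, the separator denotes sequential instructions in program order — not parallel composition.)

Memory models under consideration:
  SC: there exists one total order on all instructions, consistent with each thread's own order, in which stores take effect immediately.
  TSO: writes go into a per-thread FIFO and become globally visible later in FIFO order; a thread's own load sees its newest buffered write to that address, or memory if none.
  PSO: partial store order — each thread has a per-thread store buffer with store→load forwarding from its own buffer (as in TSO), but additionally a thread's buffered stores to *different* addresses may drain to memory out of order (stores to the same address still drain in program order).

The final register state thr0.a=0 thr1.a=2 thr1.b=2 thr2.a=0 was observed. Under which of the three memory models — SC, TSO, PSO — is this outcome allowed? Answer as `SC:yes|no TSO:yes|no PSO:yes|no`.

outcome vector order: (thr0.a,thr1.a,thr1.b,thr2.a)
[SC] allowed = {(0,0,0,2), (0,0,2,2), (0,2,2,2), (2,0,0,0), (2,0,0,2), (2,0,2,0), (2,0,2,2), (2,2,2,0), (2,2,2,2)}
[TSO] allowed = {(0,0,0,0), (0,0,0,2), (0,0,2,0), (0,0,2,2), (0,2,2,0), (0,2,2,2), (2,0,0,0), (2,0,0,2), (2,0,2,0), (2,0,2,2), (2,2,2,0), (2,2,2,2)}
[PSO] allowed = {(0,0,0,0), (0,0,0,2), (0,0,2,0), (0,0,2,2), (0,2,2,0), (0,2,2,2), (2,0,0,0), (2,0,0,2), (2,0,2,0), (2,0,2,2), (2,2,2,0), (2,2,2,2)}
target (0,2,2,0) ∈ {TSO,PSO}

SC:no TSO:yes PSO:yes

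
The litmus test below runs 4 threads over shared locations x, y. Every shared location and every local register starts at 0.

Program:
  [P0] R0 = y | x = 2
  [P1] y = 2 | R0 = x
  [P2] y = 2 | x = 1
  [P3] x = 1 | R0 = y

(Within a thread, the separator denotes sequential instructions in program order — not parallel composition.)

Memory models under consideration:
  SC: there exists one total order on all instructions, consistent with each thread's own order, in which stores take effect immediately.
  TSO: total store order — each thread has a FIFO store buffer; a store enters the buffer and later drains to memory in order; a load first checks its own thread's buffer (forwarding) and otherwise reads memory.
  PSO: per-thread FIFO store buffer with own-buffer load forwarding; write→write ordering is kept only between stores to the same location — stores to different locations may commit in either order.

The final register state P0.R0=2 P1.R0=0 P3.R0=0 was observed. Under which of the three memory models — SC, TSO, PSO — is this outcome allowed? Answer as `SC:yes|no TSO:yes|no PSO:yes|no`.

SC:no TSO:yes PSO:yes

outcome vector order: (P0.R0,P1.R0,P3.R0)
SC: 10 outcomes — {(0,0,2); (0,1,0); (0,1,2); (0,2,0); (0,2,2); (2,0,2); (2,1,0); (2,1,2); (2,2,0); (2,2,2)}
TSO: 12 outcomes — {(0,0,0); (0,0,2); (0,1,0); (0,1,2); (0,2,0); (0,2,2); (2,0,0); (2,0,2); (2,1,0); (2,1,2); (2,2,0); (2,2,2)}
PSO: 12 outcomes — {(0,0,0); (0,0,2); (0,1,0); (0,1,2); (0,2,0); (0,2,2); (2,0,0); (2,0,2); (2,1,0); (2,1,2); (2,2,0); (2,2,2)}
target (2,0,0) ∈ {TSO,PSO}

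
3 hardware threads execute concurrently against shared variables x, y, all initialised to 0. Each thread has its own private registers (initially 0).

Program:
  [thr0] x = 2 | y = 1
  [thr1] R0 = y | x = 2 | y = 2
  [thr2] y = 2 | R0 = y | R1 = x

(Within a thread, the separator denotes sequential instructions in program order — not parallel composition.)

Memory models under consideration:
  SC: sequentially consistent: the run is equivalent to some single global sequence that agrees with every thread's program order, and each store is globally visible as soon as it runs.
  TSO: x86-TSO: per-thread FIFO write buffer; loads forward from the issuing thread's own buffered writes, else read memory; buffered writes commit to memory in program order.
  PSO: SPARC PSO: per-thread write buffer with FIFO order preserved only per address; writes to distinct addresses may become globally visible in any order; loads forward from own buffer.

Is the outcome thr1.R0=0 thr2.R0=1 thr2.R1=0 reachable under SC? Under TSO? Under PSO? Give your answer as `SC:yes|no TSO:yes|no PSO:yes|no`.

outcome vector order: (thr1.R0,thr2.R0,thr2.R1)
[SC] allowed = {0/1/2; 0/2/0; 0/2/2; 1/1/2; 1/2/0; 1/2/2; 2/1/2; 2/2/0; 2/2/2}
[TSO] allowed = {0/1/2; 0/2/0; 0/2/2; 1/1/2; 1/2/0; 1/2/2; 2/1/2; 2/2/0; 2/2/2}
[PSO] allowed = {0/1/0; 0/1/2; 0/2/0; 0/2/2; 1/1/0; 1/1/2; 1/2/0; 1/2/2; 2/1/0; 2/1/2; 2/2/0; 2/2/2}
target 0/1/0 ∈ {PSO}

SC:no TSO:no PSO:yes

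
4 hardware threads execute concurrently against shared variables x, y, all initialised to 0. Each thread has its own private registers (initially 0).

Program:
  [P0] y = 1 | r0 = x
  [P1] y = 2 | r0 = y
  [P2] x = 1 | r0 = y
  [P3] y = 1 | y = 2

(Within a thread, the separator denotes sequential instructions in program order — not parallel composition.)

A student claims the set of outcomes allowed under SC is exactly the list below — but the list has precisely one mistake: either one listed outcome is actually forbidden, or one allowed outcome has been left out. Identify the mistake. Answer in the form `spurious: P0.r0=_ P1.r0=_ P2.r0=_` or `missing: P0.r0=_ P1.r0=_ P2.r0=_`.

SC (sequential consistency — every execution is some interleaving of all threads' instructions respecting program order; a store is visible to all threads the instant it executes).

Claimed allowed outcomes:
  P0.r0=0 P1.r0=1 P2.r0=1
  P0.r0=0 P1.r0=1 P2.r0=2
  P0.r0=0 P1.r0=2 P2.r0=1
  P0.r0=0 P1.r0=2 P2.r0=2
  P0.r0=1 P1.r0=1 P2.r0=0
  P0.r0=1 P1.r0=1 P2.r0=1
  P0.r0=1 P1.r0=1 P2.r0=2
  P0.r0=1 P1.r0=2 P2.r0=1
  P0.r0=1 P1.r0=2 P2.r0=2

missing: P0.r0=1 P1.r0=2 P2.r0=0

outcome vector order: (P0.r0,P1.r0,P2.r0)
under SC → 011, 012, 021, 022, 110, 111, 112, 120, 121, 122
SC∖claimed = {120}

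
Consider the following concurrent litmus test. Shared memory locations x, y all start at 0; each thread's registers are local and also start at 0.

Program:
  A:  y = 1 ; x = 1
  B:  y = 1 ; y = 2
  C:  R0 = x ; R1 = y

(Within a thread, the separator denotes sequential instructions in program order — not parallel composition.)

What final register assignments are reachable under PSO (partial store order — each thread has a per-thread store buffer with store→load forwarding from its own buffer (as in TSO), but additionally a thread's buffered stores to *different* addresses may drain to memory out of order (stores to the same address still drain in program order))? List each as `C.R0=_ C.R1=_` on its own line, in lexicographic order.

outcome vector order: (C.R0,C.R1)
|PSO outcomes| = 6

C.R0=0 C.R1=0
C.R0=0 C.R1=1
C.R0=0 C.R1=2
C.R0=1 C.R1=0
C.R0=1 C.R1=1
C.R0=1 C.R1=2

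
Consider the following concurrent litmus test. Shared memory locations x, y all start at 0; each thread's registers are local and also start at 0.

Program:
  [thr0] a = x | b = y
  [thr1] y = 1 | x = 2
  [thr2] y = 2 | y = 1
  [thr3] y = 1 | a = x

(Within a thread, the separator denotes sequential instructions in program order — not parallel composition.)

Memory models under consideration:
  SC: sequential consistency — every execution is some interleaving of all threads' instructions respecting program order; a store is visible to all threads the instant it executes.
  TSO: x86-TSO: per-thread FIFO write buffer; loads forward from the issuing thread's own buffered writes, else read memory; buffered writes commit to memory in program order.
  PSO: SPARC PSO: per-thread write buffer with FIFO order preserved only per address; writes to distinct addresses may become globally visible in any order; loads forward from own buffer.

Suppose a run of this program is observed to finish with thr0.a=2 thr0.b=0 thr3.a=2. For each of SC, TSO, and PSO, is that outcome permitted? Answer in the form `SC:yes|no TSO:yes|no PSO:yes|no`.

outcome vector order: (thr0.a,thr0.b,thr3.a)
SC (10): (0,0,0) (0,0,2) (0,1,0) (0,1,2) (0,2,0) (0,2,2) (2,1,0) (2,1,2) (2,2,0) (2,2,2)
TSO (10): (0,0,0) (0,0,2) (0,1,0) (0,1,2) (0,2,0) (0,2,2) (2,1,0) (2,1,2) (2,2,0) (2,2,2)
PSO (12): (0,0,0) (0,0,2) (0,1,0) (0,1,2) (0,2,0) (0,2,2) (2,0,0) (2,0,2) (2,1,0) (2,1,2) (2,2,0) (2,2,2)
target (2,0,2) ∈ {PSO}

SC:no TSO:no PSO:yes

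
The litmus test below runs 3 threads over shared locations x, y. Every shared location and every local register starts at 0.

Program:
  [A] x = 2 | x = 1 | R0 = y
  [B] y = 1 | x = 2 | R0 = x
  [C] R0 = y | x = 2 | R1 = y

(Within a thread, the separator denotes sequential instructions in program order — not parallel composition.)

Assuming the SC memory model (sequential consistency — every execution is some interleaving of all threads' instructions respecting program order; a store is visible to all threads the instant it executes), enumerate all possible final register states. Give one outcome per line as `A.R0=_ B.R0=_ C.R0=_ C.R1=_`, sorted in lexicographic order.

A.R0=0 B.R0=2 C.R0=0 C.R1=0
A.R0=0 B.R0=2 C.R0=0 C.R1=1
A.R0=0 B.R0=2 C.R0=1 C.R1=1
A.R0=1 B.R0=1 C.R0=0 C.R1=0
A.R0=1 B.R0=1 C.R0=0 C.R1=1
A.R0=1 B.R0=1 C.R0=1 C.R1=1
A.R0=1 B.R0=2 C.R0=0 C.R1=0
A.R0=1 B.R0=2 C.R0=0 C.R1=1
A.R0=1 B.R0=2 C.R0=1 C.R1=1

outcome vector order: (A.R0,B.R0,C.R0,C.R1)
|SC outcomes| = 9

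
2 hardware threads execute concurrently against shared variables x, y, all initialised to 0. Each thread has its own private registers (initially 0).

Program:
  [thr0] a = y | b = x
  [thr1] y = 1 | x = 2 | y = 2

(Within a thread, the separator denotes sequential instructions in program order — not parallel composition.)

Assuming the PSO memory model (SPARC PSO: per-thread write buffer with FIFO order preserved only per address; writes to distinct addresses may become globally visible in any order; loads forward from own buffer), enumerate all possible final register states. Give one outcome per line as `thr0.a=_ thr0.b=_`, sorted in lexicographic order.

thr0.a=0 thr0.b=0
thr0.a=0 thr0.b=2
thr0.a=1 thr0.b=0
thr0.a=1 thr0.b=2
thr0.a=2 thr0.b=0
thr0.a=2 thr0.b=2

outcome vector order: (thr0.a,thr0.b)
|PSO outcomes| = 6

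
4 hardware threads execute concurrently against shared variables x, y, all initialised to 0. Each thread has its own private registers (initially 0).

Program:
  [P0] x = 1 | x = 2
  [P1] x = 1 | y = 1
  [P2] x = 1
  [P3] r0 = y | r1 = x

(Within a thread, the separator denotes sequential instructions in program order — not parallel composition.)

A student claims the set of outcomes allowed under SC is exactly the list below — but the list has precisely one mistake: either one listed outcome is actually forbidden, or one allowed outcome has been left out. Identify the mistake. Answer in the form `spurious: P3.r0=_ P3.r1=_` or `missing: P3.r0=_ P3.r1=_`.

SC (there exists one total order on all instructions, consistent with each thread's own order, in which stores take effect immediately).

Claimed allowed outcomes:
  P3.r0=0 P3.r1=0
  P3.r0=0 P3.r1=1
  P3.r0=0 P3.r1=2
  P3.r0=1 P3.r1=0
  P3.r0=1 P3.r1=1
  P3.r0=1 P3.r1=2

outcome vector order: (P3.r0,P3.r1)
SC: 5 outcomes — {(0,0) (0,1) (0,2) (1,1) (1,2)}
claimed∖SC = {(1,0)}

spurious: P3.r0=1 P3.r1=0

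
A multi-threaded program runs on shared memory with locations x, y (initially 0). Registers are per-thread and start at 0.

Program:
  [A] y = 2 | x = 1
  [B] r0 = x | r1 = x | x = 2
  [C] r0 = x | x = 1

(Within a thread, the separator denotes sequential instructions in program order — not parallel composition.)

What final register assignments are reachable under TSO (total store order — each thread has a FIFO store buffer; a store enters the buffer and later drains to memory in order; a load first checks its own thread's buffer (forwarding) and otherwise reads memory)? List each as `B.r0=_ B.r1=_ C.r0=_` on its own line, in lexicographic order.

outcome vector order: (B.r0,B.r1,C.r0)
|TSO outcomes| = 9

B.r0=0 B.r1=0 C.r0=0
B.r0=0 B.r1=0 C.r0=1
B.r0=0 B.r1=0 C.r0=2
B.r0=0 B.r1=1 C.r0=0
B.r0=0 B.r1=1 C.r0=1
B.r0=0 B.r1=1 C.r0=2
B.r0=1 B.r1=1 C.r0=0
B.r0=1 B.r1=1 C.r0=1
B.r0=1 B.r1=1 C.r0=2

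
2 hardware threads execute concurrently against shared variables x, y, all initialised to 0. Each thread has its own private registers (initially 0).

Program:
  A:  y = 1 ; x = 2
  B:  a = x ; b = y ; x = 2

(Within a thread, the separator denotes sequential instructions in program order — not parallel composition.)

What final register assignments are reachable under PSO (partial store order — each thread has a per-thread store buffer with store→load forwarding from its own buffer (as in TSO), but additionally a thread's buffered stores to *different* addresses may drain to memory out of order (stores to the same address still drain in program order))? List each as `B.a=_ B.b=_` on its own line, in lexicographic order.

B.a=0 B.b=0
B.a=0 B.b=1
B.a=2 B.b=0
B.a=2 B.b=1

outcome vector order: (B.a,B.b)
|PSO outcomes| = 4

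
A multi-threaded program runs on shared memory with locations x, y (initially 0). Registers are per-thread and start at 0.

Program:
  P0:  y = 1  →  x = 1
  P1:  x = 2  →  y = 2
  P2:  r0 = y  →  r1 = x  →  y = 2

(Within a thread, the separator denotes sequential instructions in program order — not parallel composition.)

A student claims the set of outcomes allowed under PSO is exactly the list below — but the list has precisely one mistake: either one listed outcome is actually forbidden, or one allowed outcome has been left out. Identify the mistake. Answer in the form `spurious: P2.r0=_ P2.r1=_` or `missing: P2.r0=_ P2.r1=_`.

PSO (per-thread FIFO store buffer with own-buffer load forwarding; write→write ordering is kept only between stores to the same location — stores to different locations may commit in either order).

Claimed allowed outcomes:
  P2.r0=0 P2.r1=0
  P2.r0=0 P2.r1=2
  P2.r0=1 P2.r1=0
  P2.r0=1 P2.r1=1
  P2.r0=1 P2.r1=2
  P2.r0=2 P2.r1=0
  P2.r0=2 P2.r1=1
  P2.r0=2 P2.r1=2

missing: P2.r0=0 P2.r1=1

outcome vector order: (P2.r0,P2.r1)
[PSO] allowed = {0/0 0/1 0/2 1/0 1/1 1/2 2/0 2/1 2/2}
PSO∖claimed = {0/1}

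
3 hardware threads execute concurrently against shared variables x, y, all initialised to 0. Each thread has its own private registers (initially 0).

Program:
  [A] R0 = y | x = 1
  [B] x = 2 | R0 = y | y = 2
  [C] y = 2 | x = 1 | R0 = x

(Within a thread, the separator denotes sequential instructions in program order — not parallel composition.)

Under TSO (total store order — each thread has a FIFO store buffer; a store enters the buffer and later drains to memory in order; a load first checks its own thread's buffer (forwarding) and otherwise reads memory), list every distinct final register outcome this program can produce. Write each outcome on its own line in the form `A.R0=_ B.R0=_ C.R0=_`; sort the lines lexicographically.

outcome vector order: (A.R0,B.R0,C.R0)
|TSO outcomes| = 8

A.R0=0 B.R0=0 C.R0=1
A.R0=0 B.R0=0 C.R0=2
A.R0=0 B.R0=2 C.R0=1
A.R0=0 B.R0=2 C.R0=2
A.R0=2 B.R0=0 C.R0=1
A.R0=2 B.R0=0 C.R0=2
A.R0=2 B.R0=2 C.R0=1
A.R0=2 B.R0=2 C.R0=2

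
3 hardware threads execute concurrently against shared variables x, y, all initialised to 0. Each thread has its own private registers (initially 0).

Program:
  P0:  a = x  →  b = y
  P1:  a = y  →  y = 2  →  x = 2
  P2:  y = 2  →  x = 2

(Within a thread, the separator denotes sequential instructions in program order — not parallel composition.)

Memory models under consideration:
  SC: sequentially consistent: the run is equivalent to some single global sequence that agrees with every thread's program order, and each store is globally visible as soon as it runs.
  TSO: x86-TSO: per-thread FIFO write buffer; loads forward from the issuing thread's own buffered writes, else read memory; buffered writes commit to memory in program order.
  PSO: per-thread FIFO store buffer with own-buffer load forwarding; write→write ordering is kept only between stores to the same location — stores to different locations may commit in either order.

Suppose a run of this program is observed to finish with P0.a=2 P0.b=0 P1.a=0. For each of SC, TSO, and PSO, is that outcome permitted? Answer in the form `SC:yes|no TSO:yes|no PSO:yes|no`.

SC:no TSO:no PSO:yes

outcome vector order: (P0.a,P0.b,P1.a)
under SC → 0/0/0, 0/0/2, 0/2/0, 0/2/2, 2/2/0, 2/2/2
under TSO → 0/0/0, 0/0/2, 0/2/0, 0/2/2, 2/2/0, 2/2/2
under PSO → 0/0/0, 0/0/2, 0/2/0, 0/2/2, 2/0/0, 2/0/2, 2/2/0, 2/2/2
target 2/0/0 ∈ {PSO}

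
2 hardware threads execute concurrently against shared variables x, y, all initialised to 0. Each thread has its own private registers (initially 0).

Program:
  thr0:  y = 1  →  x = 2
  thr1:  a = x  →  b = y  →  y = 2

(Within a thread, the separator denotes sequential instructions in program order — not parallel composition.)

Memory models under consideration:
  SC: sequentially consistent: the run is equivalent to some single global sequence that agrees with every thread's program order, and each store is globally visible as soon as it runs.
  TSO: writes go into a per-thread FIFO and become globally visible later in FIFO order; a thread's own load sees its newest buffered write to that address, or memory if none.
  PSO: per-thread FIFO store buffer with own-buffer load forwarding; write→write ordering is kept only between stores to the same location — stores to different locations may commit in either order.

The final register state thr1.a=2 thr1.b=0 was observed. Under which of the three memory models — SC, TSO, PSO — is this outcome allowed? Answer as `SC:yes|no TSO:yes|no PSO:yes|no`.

SC:no TSO:no PSO:yes

outcome vector order: (thr1.a,thr1.b)
under SC → (0,0); (0,1); (2,1)
under TSO → (0,0); (0,1); (2,1)
under PSO → (0,0); (0,1); (2,0); (2,1)
target (2,0) ∈ {PSO}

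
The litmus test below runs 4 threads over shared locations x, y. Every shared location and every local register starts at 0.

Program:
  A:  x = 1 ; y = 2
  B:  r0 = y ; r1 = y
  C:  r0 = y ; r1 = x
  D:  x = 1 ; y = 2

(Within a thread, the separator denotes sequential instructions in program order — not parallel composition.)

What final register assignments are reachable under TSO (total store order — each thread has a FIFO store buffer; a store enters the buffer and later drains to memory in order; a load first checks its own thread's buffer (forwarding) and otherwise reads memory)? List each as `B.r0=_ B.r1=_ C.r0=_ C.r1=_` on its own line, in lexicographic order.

outcome vector order: (B.r0,B.r1,C.r0,C.r1)
|TSO outcomes| = 9

B.r0=0 B.r1=0 C.r0=0 C.r1=0
B.r0=0 B.r1=0 C.r0=0 C.r1=1
B.r0=0 B.r1=0 C.r0=2 C.r1=1
B.r0=0 B.r1=2 C.r0=0 C.r1=0
B.r0=0 B.r1=2 C.r0=0 C.r1=1
B.r0=0 B.r1=2 C.r0=2 C.r1=1
B.r0=2 B.r1=2 C.r0=0 C.r1=0
B.r0=2 B.r1=2 C.r0=0 C.r1=1
B.r0=2 B.r1=2 C.r0=2 C.r1=1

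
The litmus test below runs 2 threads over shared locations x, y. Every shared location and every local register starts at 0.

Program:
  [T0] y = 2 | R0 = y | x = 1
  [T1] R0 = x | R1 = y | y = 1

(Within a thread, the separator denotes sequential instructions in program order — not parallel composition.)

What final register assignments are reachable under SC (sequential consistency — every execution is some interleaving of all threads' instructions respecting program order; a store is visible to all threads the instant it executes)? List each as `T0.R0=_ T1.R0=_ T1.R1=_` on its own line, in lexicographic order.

T0.R0=1 T1.R0=0 T1.R1=0
T0.R0=1 T1.R0=0 T1.R1=2
T0.R0=2 T1.R0=0 T1.R1=0
T0.R0=2 T1.R0=0 T1.R1=2
T0.R0=2 T1.R0=1 T1.R1=2

outcome vector order: (T0.R0,T1.R0,T1.R1)
|SC outcomes| = 5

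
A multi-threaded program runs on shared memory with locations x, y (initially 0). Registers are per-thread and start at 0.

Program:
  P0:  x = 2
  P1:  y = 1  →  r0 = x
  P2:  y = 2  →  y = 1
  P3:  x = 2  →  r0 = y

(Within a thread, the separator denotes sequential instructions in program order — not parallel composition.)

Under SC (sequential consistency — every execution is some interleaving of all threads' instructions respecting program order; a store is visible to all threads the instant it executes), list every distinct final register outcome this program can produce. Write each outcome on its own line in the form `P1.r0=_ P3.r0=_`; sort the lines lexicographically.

P1.r0=0 P3.r0=1
P1.r0=0 P3.r0=2
P1.r0=2 P3.r0=0
P1.r0=2 P3.r0=1
P1.r0=2 P3.r0=2

outcome vector order: (P1.r0,P3.r0)
|SC outcomes| = 5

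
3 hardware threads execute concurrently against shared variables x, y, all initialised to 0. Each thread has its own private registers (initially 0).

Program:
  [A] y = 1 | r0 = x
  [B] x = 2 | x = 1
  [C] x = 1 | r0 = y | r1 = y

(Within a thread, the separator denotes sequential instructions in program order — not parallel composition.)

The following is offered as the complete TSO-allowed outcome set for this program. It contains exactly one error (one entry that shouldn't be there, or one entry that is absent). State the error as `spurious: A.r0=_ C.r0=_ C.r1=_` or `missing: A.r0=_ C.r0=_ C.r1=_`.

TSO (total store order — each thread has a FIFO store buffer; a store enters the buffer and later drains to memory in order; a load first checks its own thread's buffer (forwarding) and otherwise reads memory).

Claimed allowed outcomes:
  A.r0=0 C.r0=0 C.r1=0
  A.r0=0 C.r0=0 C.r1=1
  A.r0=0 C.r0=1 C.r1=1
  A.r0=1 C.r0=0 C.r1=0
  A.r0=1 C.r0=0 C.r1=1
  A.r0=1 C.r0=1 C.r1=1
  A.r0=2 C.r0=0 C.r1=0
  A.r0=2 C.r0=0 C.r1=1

missing: A.r0=2 C.r0=1 C.r1=1

outcome vector order: (A.r0,C.r0,C.r1)
[TSO] allowed = {<0 0 0>, <0 0 1>, <0 1 1>, <1 0 0>, <1 0 1>, <1 1 1>, <2 0 0>, <2 0 1>, <2 1 1>}
TSO∖claimed = {<2 1 1>}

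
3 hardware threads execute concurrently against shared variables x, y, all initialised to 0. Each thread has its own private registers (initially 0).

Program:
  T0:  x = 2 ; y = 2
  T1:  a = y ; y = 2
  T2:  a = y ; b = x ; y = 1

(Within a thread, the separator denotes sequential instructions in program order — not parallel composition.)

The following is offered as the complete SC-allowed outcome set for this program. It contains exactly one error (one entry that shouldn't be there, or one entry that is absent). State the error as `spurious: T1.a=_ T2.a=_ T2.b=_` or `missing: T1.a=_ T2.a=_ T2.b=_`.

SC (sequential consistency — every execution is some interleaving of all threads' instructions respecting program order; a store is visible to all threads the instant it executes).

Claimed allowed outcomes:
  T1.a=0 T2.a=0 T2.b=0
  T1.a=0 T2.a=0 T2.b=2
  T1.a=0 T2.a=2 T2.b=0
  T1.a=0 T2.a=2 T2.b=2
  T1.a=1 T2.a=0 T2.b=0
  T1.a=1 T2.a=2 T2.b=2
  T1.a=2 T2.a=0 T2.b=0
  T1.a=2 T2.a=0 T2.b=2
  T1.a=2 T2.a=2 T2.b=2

outcome vector order: (T1.a,T2.a,T2.b)
[SC] allowed = {<0 0 0>, <0 0 2>, <0 2 0>, <0 2 2>, <1 0 0>, <1 0 2>, <1 2 2>, <2 0 0>, <2 0 2>, <2 2 2>}
SC∖claimed = {<1 0 2>}

missing: T1.a=1 T2.a=0 T2.b=2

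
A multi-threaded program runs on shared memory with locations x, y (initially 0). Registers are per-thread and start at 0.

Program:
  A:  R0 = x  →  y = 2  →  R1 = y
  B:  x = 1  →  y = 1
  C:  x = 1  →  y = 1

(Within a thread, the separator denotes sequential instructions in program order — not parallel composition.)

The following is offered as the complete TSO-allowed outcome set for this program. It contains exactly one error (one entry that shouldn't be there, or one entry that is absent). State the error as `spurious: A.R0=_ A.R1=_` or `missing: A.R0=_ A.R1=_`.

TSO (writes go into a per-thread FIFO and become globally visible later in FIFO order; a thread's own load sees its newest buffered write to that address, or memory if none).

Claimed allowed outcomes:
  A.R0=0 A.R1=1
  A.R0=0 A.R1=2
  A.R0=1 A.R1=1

missing: A.R0=1 A.R1=2

outcome vector order: (A.R0,A.R1)
[TSO] allowed = {<0 1> <0 2> <1 1> <1 2>}
TSO∖claimed = {<1 2>}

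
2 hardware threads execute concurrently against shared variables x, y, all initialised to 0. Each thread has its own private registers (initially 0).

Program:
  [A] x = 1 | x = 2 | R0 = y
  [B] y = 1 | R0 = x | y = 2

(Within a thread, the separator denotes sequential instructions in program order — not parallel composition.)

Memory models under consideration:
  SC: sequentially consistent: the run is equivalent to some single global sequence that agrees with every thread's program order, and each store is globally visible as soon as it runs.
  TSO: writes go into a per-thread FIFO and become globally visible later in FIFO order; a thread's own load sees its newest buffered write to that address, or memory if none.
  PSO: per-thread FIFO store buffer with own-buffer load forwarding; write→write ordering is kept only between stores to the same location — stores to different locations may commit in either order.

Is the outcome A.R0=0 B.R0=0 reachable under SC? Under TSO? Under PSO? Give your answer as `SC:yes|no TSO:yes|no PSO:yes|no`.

outcome vector order: (A.R0,B.R0)
SC: 7 outcomes — {<0 2>, <1 0>, <1 1>, <1 2>, <2 0>, <2 1>, <2 2>}
TSO: 9 outcomes — {<0 0>, <0 1>, <0 2>, <1 0>, <1 1>, <1 2>, <2 0>, <2 1>, <2 2>}
PSO: 9 outcomes — {<0 0>, <0 1>, <0 2>, <1 0>, <1 1>, <1 2>, <2 0>, <2 1>, <2 2>}
target <0 0> ∈ {TSO,PSO}

SC:no TSO:yes PSO:yes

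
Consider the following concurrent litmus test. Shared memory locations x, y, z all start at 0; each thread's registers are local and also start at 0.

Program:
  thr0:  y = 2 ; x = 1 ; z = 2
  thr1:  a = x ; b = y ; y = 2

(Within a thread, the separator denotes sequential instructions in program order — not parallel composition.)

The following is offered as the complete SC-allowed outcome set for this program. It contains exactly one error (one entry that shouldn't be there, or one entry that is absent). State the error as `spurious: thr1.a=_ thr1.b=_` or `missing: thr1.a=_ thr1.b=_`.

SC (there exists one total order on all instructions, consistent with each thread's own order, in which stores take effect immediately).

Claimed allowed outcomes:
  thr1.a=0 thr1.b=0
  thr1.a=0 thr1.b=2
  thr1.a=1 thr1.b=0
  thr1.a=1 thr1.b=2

outcome vector order: (thr1.a,thr1.b)
under SC → (0,0) (0,2) (1,2)
claimed∖SC = {(1,0)}

spurious: thr1.a=1 thr1.b=0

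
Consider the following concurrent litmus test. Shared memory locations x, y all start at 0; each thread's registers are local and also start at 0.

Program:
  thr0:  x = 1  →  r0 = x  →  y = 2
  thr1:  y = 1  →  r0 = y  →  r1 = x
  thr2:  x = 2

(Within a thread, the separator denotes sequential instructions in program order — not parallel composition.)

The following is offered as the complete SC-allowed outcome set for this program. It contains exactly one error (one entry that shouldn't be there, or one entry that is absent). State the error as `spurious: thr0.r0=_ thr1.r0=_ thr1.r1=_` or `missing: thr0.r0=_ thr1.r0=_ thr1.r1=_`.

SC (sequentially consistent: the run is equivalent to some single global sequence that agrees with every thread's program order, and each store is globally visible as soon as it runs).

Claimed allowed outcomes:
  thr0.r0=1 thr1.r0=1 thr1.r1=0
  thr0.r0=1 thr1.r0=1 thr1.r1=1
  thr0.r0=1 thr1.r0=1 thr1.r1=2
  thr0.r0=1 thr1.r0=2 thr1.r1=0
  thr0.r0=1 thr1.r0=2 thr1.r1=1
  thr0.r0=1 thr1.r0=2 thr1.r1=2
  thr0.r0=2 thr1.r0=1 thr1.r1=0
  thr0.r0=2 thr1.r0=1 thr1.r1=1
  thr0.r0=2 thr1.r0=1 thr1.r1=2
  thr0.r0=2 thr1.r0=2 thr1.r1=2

spurious: thr0.r0=1 thr1.r0=2 thr1.r1=0

outcome vector order: (thr0.r0,thr1.r0,thr1.r1)
SC: 9 outcomes — {110 111 112 121 122 210 211 212 222}
claimed∖SC = {120}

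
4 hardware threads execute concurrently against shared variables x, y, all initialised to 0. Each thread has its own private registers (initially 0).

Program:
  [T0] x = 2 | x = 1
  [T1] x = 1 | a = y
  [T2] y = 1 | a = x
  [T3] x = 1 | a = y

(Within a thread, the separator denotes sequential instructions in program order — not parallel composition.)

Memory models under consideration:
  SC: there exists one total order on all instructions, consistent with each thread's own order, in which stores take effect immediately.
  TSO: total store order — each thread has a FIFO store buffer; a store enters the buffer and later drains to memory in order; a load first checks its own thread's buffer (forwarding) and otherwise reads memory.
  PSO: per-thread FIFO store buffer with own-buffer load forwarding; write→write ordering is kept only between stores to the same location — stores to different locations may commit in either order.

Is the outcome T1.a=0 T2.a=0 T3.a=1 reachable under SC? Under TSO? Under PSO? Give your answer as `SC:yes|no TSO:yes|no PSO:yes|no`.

SC:no TSO:yes PSO:yes

outcome vector order: (T1.a,T2.a,T3.a)
[SC] allowed = {010, 011, 020, 021, 101, 110, 111, 120, 121}
[TSO] allowed = {000, 001, 010, 011, 020, 021, 100, 101, 110, 111, 120, 121}
[PSO] allowed = {000, 001, 010, 011, 020, 021, 100, 101, 110, 111, 120, 121}
target 001 ∈ {TSO,PSO}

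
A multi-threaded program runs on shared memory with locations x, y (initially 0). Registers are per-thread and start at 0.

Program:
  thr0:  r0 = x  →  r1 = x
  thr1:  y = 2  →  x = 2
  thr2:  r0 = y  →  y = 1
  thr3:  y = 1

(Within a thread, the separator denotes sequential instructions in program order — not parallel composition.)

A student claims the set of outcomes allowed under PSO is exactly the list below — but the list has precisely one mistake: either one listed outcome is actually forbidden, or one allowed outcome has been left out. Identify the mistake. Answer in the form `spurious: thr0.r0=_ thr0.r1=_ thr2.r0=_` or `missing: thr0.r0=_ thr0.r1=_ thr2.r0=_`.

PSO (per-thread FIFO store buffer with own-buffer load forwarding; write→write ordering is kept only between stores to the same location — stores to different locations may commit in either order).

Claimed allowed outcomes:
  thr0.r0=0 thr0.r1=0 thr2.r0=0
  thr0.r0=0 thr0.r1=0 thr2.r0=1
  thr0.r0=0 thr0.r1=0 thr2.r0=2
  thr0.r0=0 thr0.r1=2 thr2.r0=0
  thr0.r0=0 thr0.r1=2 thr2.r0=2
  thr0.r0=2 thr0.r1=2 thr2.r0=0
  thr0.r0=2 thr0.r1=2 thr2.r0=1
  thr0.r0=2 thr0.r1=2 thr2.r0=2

missing: thr0.r0=0 thr0.r1=2 thr2.r0=1

outcome vector order: (thr0.r0,thr0.r1,thr2.r0)
PSO: 9 outcomes — {(0,0,0), (0,0,1), (0,0,2), (0,2,0), (0,2,1), (0,2,2), (2,2,0), (2,2,1), (2,2,2)}
PSO∖claimed = {(0,2,1)}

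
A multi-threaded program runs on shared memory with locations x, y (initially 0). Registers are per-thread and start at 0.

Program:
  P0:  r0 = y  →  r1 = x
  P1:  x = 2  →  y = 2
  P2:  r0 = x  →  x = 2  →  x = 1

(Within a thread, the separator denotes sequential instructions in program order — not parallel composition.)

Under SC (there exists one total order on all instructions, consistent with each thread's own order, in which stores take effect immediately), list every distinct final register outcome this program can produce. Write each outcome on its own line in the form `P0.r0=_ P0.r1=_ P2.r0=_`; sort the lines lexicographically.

P0.r0=0 P0.r1=0 P2.r0=0
P0.r0=0 P0.r1=0 P2.r0=2
P0.r0=0 P0.r1=1 P2.r0=0
P0.r0=0 P0.r1=1 P2.r0=2
P0.r0=0 P0.r1=2 P2.r0=0
P0.r0=0 P0.r1=2 P2.r0=2
P0.r0=2 P0.r1=1 P2.r0=0
P0.r0=2 P0.r1=1 P2.r0=2
P0.r0=2 P0.r1=2 P2.r0=0
P0.r0=2 P0.r1=2 P2.r0=2

outcome vector order: (P0.r0,P0.r1,P2.r0)
|SC outcomes| = 10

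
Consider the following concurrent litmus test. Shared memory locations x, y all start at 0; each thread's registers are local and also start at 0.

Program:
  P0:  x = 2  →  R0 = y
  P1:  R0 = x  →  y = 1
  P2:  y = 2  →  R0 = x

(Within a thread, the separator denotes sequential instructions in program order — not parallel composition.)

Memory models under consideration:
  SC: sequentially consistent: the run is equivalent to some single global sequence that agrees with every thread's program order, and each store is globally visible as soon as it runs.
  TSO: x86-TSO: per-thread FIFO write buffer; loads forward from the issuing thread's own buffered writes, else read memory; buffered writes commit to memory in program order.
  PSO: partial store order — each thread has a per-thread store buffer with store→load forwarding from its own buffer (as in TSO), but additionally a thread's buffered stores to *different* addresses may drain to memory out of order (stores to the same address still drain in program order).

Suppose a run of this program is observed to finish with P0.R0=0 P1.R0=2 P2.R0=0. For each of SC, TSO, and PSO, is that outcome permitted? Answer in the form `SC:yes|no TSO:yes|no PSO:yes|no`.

outcome vector order: (P0.R0,P1.R0,P2.R0)
SC: 10 outcomes — {0/0/2 0/2/2 1/0/0 1/0/2 1/2/0 1/2/2 2/0/0 2/0/2 2/2/0 2/2/2}
TSO: 12 outcomes — {0/0/0 0/0/2 0/2/0 0/2/2 1/0/0 1/0/2 1/2/0 1/2/2 2/0/0 2/0/2 2/2/0 2/2/2}
PSO: 12 outcomes — {0/0/0 0/0/2 0/2/0 0/2/2 1/0/0 1/0/2 1/2/0 1/2/2 2/0/0 2/0/2 2/2/0 2/2/2}
target 0/2/0 ∈ {TSO,PSO}

SC:no TSO:yes PSO:yes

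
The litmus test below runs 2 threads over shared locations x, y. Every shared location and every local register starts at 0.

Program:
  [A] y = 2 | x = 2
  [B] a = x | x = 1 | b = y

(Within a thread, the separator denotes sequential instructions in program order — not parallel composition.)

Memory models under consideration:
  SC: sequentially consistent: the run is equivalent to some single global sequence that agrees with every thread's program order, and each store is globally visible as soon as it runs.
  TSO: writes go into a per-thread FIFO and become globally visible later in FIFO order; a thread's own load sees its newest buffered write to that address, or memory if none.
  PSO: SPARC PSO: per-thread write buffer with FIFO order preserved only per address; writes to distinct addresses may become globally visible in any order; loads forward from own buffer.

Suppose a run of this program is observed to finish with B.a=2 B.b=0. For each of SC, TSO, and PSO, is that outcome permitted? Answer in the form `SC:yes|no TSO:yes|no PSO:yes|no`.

outcome vector order: (B.a,B.b)
[SC] allowed = {00 02 22}
[TSO] allowed = {00 02 22}
[PSO] allowed = {00 02 20 22}
target 20 ∈ {PSO}

SC:no TSO:no PSO:yes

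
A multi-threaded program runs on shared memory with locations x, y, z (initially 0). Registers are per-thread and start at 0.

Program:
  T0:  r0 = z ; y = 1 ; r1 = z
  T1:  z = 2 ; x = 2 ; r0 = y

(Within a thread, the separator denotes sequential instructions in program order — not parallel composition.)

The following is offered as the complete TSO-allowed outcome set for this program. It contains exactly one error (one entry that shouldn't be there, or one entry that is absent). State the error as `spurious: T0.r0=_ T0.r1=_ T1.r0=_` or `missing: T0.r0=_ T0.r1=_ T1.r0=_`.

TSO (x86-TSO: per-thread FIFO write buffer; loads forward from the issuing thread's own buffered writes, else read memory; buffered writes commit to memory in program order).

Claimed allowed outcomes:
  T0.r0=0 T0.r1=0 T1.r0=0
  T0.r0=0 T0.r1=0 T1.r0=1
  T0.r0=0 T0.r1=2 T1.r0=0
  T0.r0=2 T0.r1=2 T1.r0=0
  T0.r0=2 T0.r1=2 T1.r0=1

missing: T0.r0=0 T0.r1=2 T1.r0=1

outcome vector order: (T0.r0,T0.r1,T1.r0)
TSO: 6 outcomes — {(0,0,0), (0,0,1), (0,2,0), (0,2,1), (2,2,0), (2,2,1)}
TSO∖claimed = {(0,2,1)}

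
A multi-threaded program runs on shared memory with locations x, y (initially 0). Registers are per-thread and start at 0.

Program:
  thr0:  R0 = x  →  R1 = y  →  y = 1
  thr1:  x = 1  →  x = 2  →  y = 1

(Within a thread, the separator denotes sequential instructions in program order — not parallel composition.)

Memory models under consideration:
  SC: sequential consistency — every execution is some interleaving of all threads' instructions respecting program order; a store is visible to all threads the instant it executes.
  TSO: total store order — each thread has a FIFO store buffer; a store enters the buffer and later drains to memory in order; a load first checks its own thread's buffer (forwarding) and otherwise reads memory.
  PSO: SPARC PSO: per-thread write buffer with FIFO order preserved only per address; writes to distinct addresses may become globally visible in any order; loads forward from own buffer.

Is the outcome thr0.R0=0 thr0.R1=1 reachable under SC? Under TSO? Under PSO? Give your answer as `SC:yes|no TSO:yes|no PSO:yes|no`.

SC:yes TSO:yes PSO:yes

outcome vector order: (thr0.R0,thr0.R1)
under SC → <0 0> <0 1> <1 0> <1 1> <2 0> <2 1>
under TSO → <0 0> <0 1> <1 0> <1 1> <2 0> <2 1>
under PSO → <0 0> <0 1> <1 0> <1 1> <2 0> <2 1>
target <0 1> ∈ {SC,TSO,PSO}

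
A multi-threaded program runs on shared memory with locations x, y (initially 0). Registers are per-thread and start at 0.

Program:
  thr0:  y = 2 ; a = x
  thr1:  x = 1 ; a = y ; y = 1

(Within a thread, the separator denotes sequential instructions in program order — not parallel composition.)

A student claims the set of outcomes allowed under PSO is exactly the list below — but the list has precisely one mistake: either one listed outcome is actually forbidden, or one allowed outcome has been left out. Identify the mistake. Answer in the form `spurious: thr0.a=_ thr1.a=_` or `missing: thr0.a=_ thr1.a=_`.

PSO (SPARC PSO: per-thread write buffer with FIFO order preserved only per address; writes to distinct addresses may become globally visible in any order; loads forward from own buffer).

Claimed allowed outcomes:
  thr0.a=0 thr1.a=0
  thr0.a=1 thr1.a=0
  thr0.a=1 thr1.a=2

missing: thr0.a=0 thr1.a=2

outcome vector order: (thr0.a,thr1.a)
[PSO] allowed = {00; 02; 10; 12}
PSO∖claimed = {02}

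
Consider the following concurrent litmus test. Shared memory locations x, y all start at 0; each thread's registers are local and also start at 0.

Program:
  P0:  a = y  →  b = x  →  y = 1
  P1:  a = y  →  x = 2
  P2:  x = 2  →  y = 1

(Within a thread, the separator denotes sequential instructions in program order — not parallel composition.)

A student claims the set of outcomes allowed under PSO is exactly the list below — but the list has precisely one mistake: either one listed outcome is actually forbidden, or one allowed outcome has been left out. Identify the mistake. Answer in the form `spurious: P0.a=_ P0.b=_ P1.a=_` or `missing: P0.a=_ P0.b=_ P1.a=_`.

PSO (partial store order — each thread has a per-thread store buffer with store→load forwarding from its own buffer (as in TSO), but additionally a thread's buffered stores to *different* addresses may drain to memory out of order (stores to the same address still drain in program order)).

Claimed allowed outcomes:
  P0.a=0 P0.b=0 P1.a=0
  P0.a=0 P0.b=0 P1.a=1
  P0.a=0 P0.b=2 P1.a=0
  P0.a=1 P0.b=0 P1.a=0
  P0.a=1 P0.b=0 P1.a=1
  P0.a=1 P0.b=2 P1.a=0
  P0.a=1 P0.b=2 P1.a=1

missing: P0.a=0 P0.b=2 P1.a=1

outcome vector order: (P0.a,P0.b,P1.a)
PSO (8): (0,0,0); (0,0,1); (0,2,0); (0,2,1); (1,0,0); (1,0,1); (1,2,0); (1,2,1)
PSO∖claimed = {(0,2,1)}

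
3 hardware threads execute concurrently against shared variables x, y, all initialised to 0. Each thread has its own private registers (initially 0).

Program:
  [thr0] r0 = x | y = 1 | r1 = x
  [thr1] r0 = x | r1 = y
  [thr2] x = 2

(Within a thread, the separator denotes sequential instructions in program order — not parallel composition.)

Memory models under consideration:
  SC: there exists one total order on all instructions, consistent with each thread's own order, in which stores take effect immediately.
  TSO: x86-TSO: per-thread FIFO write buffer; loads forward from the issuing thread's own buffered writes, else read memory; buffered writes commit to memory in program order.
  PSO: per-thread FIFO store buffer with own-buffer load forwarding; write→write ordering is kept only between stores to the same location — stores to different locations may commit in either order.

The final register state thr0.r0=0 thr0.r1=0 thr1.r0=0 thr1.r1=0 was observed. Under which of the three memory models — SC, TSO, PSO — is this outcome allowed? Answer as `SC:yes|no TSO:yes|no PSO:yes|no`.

outcome vector order: (thr0.r0,thr0.r1,thr1.r0,thr1.r1)
under SC → 0/0/0/0; 0/0/0/1; 0/0/2/1; 0/2/0/0; 0/2/0/1; 0/2/2/0; 0/2/2/1; 2/2/0/0; 2/2/0/1; 2/2/2/0; 2/2/2/1
under TSO → 0/0/0/0; 0/0/0/1; 0/0/2/0; 0/0/2/1; 0/2/0/0; 0/2/0/1; 0/2/2/0; 0/2/2/1; 2/2/0/0; 2/2/0/1; 2/2/2/0; 2/2/2/1
under PSO → 0/0/0/0; 0/0/0/1; 0/0/2/0; 0/0/2/1; 0/2/0/0; 0/2/0/1; 0/2/2/0; 0/2/2/1; 2/2/0/0; 2/2/0/1; 2/2/2/0; 2/2/2/1
target 0/0/0/0 ∈ {SC,TSO,PSO}

SC:yes TSO:yes PSO:yes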